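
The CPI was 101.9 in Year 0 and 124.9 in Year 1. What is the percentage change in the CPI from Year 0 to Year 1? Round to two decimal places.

Change = (124.9 − 101.9) / 101.9 × 100
       = 23.0 / 101.9 × 100 = 22.5711%

22.57%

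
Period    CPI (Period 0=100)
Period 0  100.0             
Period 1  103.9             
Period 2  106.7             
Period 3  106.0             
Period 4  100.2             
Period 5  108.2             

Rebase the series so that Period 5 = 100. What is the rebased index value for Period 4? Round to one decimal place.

Rebased(Period 4) = 100.2 / 108.2 × 100 = 92.6063

92.6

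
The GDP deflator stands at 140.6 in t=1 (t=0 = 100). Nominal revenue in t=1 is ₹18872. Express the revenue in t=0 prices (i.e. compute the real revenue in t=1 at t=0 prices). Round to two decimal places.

13422.48

Real = Nominal ÷ (Index/100) = 18872 ÷ (140.6/100)
     = 18872 ÷ 1.406 = 13422.4751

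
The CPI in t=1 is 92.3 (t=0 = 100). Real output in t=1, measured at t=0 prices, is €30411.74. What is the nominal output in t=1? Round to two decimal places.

28070.04

Nominal = Real × (Index/100) = 30411.74 × (92.3/100)
        = 30411.74 × 0.923 = 28070.0360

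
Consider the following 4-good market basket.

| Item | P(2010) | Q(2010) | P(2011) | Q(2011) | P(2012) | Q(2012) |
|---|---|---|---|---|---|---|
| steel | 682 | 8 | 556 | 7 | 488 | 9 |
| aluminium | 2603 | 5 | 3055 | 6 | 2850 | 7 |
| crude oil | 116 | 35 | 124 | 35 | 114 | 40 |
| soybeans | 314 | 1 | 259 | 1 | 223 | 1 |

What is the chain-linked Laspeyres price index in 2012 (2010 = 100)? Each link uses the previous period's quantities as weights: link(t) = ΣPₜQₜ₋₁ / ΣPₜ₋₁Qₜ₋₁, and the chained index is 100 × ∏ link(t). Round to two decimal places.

Link 2010→2011:
ΣP(2011)Q(2010) = 556×8 + 3055×5 + 124×35 + 259×1 = 4448 + 15275 + 4340 + 259 = 24322
ΣP(2010)Q(2010) = 682×8 + 2603×5 + 116×35 + 314×1 = 5456 + 13015 + 4060 + 314 = 22845
link = 24322/22845 = 1.064653
Link 2011→2012:
ΣP(2012)Q(2011) = 488×7 + 2850×6 + 114×35 + 223×1 = 3416 + 17100 + 3990 + 223 = 24729
ΣP(2011)Q(2011) = 556×7 + 3055×6 + 124×35 + 259×1 = 3892 + 18330 + 4340 + 259 = 26821
link = 24729/26821 = 0.922001
Chained index = 100 × 1.064653 × 0.922001 = 98.1612

98.16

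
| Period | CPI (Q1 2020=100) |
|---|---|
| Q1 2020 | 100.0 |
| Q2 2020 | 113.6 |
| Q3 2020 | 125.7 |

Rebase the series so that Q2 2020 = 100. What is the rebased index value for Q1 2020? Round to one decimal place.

88.0

Rebased(Q1 2020) = 100.0 / 113.6 × 100 = 88.0282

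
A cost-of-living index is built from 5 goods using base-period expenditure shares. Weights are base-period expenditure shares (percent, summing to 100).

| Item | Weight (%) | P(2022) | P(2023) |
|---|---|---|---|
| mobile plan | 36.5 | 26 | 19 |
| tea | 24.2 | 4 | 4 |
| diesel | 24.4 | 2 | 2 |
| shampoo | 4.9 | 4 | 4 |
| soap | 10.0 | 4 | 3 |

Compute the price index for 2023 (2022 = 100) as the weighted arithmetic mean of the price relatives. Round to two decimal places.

87.67

mobile plan: 36.5 × (19/26) = 36.5 × 0.730769 = 26.6731
tea: 24.2 × (4/4) = 24.2 × 1.000000 = 24.2000
diesel: 24.4 × (2/2) = 24.4 × 1.000000 = 24.4000
shampoo: 4.9 × (4/4) = 4.9 × 1.000000 = 4.9000
soap: 10.0 × (3/4) = 10.0 × 0.750000 = 7.5000
Index = Σ wᵢ·(p₁ᵢ/p₀ᵢ) = 26.6731 + 24.2000 + 24.4000 + 4.9000 + 7.5000 = 87.6731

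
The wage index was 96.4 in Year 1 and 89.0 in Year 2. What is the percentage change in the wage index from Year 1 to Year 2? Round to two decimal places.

-7.68%

Change = (89.0 − 96.4) / 96.4 × 100
       = -7.4 / 96.4 × 100 = -7.6763%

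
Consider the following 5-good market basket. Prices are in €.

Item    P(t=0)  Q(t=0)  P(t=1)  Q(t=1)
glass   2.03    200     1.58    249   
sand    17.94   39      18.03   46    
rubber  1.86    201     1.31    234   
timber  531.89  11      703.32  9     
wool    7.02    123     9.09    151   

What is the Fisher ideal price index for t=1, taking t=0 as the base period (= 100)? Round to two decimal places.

122.48

Laspeyres component (base-period weights):
ΣP(t=1)Q(t=0) = 1.58×200 + 18.03×39 + 1.31×201 + 703.32×11 + 9.09×123 = 316 + 703.17 + 263.31 + 7736.52 + 1118.07 = 10137.07
ΣP(t=0)Q(t=0) = 2.03×200 + 17.94×39 + 1.86×201 + 531.89×11 + 7.02×123 = 406 + 699.66 + 373.86 + 5850.79 + 863.46 = 8193.77
L = 10137.07 / 8193.77 × 100 = 123.7168
Paasche component (current-period weights):
ΣP(t=1)Q(t=1) = 1.58×249 + 18.03×46 + 1.31×234 + 703.32×9 + 9.09×151 = 393.42 + 829.38 + 306.54 + 6329.88 + 1372.59 = 9231.81
ΣP(t=0)Q(t=1) = 2.03×249 + 17.94×46 + 1.86×234 + 531.89×9 + 7.02×151 = 505.47 + 825.24 + 435.24 + 4787.01 + 1060.02 = 7612.98
P = 9231.81 / 7612.98 × 100 = 121.2641
Fisher = √(L × P) = √(123.7168 × 121.2641) = 122.4843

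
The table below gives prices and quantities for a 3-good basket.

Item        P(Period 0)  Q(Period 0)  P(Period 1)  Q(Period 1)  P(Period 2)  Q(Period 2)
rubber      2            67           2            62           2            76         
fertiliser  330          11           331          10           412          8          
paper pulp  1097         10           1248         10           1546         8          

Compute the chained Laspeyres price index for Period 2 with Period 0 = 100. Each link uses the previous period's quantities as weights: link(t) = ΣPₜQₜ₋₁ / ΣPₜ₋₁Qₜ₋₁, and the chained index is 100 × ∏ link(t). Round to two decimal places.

136.60

Link Period 0→Period 1:
ΣP(Period 1)Q(Period 0) = 2×67 + 331×11 + 1248×10 = 134 + 3641 + 12480 = 16255
ΣP(Period 0)Q(Period 0) = 2×67 + 330×11 + 1097×10 = 134 + 3630 + 10970 = 14734
link = 16255/14734 = 1.103231
Link Period 1→Period 2:
ΣP(Period 2)Q(Period 1) = 2×62 + 412×10 + 1546×10 = 124 + 4120 + 15460 = 19704
ΣP(Period 1)Q(Period 1) = 2×62 + 331×10 + 1248×10 = 124 + 3310 + 12480 = 15914
link = 19704/15914 = 1.238155
Chained index = 100 × 1.103231 × 1.238155 = 136.5971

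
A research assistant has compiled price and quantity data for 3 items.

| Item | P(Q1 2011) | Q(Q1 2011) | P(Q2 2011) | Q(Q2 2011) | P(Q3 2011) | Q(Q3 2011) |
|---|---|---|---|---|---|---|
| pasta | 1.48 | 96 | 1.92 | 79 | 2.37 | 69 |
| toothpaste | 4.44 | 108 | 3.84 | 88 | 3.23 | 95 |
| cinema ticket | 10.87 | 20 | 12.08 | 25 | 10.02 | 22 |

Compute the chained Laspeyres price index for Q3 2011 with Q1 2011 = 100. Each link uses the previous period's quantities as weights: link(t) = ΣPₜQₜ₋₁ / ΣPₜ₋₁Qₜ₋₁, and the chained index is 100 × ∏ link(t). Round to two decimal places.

91.38

Link Q1 2011→Q2 2011:
ΣP(Q2 2011)Q(Q1 2011) = 1.92×96 + 3.84×108 + 12.08×20 = 184.32 + 414.72 + 241.6 = 840.64
ΣP(Q1 2011)Q(Q1 2011) = 1.48×96 + 4.44×108 + 10.87×20 = 142.08 + 479.52 + 217.4 = 839
link = 840.64/839 = 1.001955
Link Q2 2011→Q3 2011:
ΣP(Q3 2011)Q(Q2 2011) = 2.37×79 + 3.23×88 + 10.02×25 = 187.23 + 284.24 + 250.5 = 721.97
ΣP(Q2 2011)Q(Q2 2011) = 1.92×79 + 3.84×88 + 12.08×25 = 151.68 + 337.92 + 302 = 791.6
link = 721.97/791.6 = 0.912039
Chained index = 100 × 1.001955 × 0.912039 = 91.3822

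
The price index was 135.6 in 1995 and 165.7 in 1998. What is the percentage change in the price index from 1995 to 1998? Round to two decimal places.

Change = (165.7 − 135.6) / 135.6 × 100
       = 30.1 / 135.6 × 100 = 22.1976%

22.20%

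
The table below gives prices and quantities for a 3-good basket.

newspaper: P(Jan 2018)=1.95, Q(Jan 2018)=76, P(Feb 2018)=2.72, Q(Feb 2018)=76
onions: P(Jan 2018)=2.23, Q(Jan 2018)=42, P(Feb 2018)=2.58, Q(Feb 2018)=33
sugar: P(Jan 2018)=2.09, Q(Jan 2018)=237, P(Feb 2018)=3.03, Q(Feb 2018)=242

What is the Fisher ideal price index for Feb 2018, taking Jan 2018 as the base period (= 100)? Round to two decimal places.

Laspeyres component (base-period weights):
ΣP(Feb 2018)Q(Jan 2018) = 2.72×76 + 2.58×42 + 3.03×237 = 206.72 + 108.36 + 718.11 = 1033.19
ΣP(Jan 2018)Q(Jan 2018) = 1.95×76 + 2.23×42 + 2.09×237 = 148.2 + 93.66 + 495.33 = 737.19
L = 1033.19 / 737.19 × 100 = 140.1525
Paasche component (current-period weights):
ΣP(Feb 2018)Q(Feb 2018) = 2.72×76 + 2.58×33 + 3.03×242 = 206.72 + 85.14 + 733.26 = 1025.12
ΣP(Jan 2018)Q(Feb 2018) = 1.95×76 + 2.23×33 + 2.09×242 = 148.2 + 73.59 + 505.78 = 727.57
P = 1025.12 / 727.57 × 100 = 140.8964
Fisher = √(L × P) = √(140.1525 × 140.8964) = 140.5239

140.52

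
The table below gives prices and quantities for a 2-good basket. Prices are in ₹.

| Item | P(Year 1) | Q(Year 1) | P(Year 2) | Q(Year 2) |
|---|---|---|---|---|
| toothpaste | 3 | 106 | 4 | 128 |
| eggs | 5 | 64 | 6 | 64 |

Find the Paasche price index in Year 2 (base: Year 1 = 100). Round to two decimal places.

Paasche price index uses current-period quantities as weights.
ΣP(Year 2)·Q(Year 2) = 4×128 + 6×64 = 512 + 384 = 896
ΣP(Year 1)·Q(Year 2) = 3×128 + 5×64 = 384 + 320 = 704
Index = 896 / 704 × 100 = 127.2727

127.27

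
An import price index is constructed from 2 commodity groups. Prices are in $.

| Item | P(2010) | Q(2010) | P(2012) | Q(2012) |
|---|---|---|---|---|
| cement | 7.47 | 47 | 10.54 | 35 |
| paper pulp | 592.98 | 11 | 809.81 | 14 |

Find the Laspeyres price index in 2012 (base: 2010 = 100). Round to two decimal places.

136.80

Laspeyres price index uses base-period quantities as weights.
ΣP(2012)·Q(2010) = 10.54×47 + 809.81×11 = 495.38 + 8907.91 = 9403.29
ΣP(2010)·Q(2010) = 7.47×47 + 592.98×11 = 351.09 + 6522.78 = 6873.87
Index = 9403.29 / 6873.87 × 100 = 136.7976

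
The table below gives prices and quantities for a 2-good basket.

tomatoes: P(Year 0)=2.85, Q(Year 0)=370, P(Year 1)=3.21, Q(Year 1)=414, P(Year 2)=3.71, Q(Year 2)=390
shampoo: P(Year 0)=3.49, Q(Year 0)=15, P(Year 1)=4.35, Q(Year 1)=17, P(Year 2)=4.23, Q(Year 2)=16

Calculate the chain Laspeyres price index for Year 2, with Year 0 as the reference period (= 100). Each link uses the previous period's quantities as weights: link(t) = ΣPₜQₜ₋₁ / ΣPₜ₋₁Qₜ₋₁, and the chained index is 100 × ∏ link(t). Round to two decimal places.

129.74

Link Year 0→Year 1:
ΣP(Year 1)Q(Year 0) = 3.21×370 + 4.35×15 = 1187.7 + 65.25 = 1252.95
ΣP(Year 0)Q(Year 0) = 2.85×370 + 3.49×15 = 1054.5 + 52.35 = 1106.85
link = 1252.95/1106.85 = 1.131996
Link Year 1→Year 2:
ΣP(Year 2)Q(Year 1) = 3.71×414 + 4.23×17 = 1535.94 + 71.91 = 1607.85
ΣP(Year 1)Q(Year 1) = 3.21×414 + 4.35×17 = 1328.94 + 73.95 = 1402.89
link = 1607.85/1402.89 = 1.146098
Chained index = 100 × 1.131996 × 1.146098 = 129.7379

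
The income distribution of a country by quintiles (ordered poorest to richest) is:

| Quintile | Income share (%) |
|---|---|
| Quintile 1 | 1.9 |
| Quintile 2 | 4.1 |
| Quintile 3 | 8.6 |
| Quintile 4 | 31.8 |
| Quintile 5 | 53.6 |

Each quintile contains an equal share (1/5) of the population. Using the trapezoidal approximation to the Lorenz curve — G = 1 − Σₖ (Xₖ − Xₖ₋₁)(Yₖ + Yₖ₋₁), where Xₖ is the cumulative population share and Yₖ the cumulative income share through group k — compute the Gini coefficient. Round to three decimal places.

0.524

Cumulative income shares Yₖ: 0.0190, 0.0600, 0.1460, 0.4640, 1.0000
Σ (Xₖ−Xₖ₋₁)(Yₖ+Yₖ₋₁) = (1/5)(0.0190+0.0000) + (1/5)(0.0600+0.0190) + (1/5)(0.1460+0.0600) + (1/5)(0.4640+0.1460) + (1/5)(1.0000+0.4640)
  = 0.0038 + 0.0158 + 0.0412 + 0.1220 + 0.2928 = 0.4756
G = 1 − 0.4756 = 0.5244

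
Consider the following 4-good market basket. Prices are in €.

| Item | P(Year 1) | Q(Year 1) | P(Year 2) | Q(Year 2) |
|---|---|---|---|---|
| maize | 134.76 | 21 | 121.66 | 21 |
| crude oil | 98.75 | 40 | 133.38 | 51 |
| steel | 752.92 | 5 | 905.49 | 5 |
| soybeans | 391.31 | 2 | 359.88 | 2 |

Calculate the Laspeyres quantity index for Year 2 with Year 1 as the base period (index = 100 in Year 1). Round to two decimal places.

Laspeyres quantity index uses base-period prices as weights.
ΣP(Year 1)·Q(Year 2) = 134.76×21 + 98.75×51 + 752.92×5 + 391.31×2 = 2829.96 + 5036.25 + 3764.6 + 782.62 = 12413.43
ΣP(Year 1)·Q(Year 1) = 134.76×21 + 98.75×40 + 752.92×5 + 391.31×2 = 2829.96 + 3950 + 3764.6 + 782.62 = 11327.18
Index = 12413.43 / 11327.18 × 100 = 109.5898

109.59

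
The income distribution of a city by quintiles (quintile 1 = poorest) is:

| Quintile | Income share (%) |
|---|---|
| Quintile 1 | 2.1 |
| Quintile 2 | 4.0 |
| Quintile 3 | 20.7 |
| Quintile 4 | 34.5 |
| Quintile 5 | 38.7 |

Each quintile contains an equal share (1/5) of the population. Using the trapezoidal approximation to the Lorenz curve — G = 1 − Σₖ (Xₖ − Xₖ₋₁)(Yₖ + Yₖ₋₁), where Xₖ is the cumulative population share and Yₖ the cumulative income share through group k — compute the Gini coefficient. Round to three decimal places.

0.415

Cumulative income shares Yₖ: 0.0210, 0.0610, 0.2680, 0.6130, 1.0000
Σ (Xₖ−Xₖ₋₁)(Yₖ+Yₖ₋₁) = (1/5)(0.0210+0.0000) + (1/5)(0.0610+0.0210) + (1/5)(0.2680+0.0610) + (1/5)(0.6130+0.2680) + (1/5)(1.0000+0.6130)
  = 0.0042 + 0.0164 + 0.0658 + 0.1762 + 0.3226 = 0.5852
G = 1 − 0.5852 = 0.4148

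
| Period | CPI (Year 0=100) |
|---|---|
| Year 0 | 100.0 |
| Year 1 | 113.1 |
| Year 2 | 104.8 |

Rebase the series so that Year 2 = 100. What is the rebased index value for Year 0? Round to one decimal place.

Rebased(Year 0) = 100.0 / 104.8 × 100 = 95.4198

95.4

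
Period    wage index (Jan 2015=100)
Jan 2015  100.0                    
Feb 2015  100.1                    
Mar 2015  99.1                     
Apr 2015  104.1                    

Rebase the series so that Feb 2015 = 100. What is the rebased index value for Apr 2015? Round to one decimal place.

Rebased(Apr 2015) = 104.1 / 100.1 × 100 = 103.9960

104.0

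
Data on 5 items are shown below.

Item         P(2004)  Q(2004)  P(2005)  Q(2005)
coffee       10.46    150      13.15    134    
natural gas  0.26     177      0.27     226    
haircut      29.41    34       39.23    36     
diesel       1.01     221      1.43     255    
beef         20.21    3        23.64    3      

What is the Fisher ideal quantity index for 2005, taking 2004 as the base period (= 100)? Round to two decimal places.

98.00

Laspeyres component (base-period weights):
ΣP(2004)Q(2005) = 10.46×134 + 0.26×226 + 29.41×36 + 1.01×255 + 20.21×3 = 1401.64 + 58.76 + 1058.76 + 257.55 + 60.63 = 2837.34
ΣP(2004)Q(2004) = 10.46×150 + 0.26×177 + 29.41×34 + 1.01×221 + 20.21×3 = 1569 + 46.02 + 999.94 + 223.21 + 60.63 = 2898.8
L = 2837.34 / 2898.8 × 100 = 97.8798
Paasche component (current-period weights):
ΣP(2005)Q(2005) = 13.15×134 + 0.27×226 + 39.23×36 + 1.43×255 + 23.64×3 = 1762.1 + 61.02 + 1412.28 + 364.65 + 70.92 = 3670.97
ΣP(2005)Q(2004) = 13.15×150 + 0.27×177 + 39.23×34 + 1.43×221 + 23.64×3 = 1972.5 + 47.79 + 1333.82 + 316.03 + 70.92 = 3741.06
P = 3670.97 / 3741.06 × 100 = 98.1265
Fisher = √(L × P) = √(97.8798 × 98.1265) = 98.0031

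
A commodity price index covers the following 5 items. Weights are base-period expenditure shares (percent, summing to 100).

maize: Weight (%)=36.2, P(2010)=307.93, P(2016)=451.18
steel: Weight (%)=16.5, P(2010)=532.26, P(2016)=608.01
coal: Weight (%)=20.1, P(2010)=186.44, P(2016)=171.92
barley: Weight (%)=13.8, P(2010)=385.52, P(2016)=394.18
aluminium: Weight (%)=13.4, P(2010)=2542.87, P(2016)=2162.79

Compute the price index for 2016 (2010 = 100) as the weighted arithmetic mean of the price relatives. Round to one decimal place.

115.9

maize: 36.2 × (451.18/307.93) = 36.2 × 1.465203 = 53.0404
steel: 16.5 × (608.01/532.26) = 16.5 × 1.142318 = 18.8482
coal: 20.1 × (171.92/186.44) = 20.1 × 0.922120 = 18.5346
barley: 13.8 × (394.18/385.52) = 13.8 × 1.022463 = 14.1100
aluminium: 13.4 × (2162.79/2542.87) = 13.4 × 0.850531 = 11.3971
Index = Σ wᵢ·(p₁ᵢ/p₀ᵢ) = 53.0404 + 18.8482 + 18.5346 + 14.1100 + 11.3971 = 115.9303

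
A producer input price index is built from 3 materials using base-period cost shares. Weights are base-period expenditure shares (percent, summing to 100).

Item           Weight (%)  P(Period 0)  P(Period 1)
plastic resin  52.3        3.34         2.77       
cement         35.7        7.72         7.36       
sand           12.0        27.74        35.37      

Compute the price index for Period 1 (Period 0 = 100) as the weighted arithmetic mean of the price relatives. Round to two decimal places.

plastic resin: 52.3 × (2.77/3.34) = 52.3 × 0.829341 = 43.3746
cement: 35.7 × (7.36/7.72) = 35.7 × 0.953368 = 34.0352
sand: 12.0 × (35.37/27.74) = 12.0 × 1.275054 = 15.3006
Index = Σ wᵢ·(p₁ᵢ/p₀ᵢ) = 43.3746 + 34.0352 + 15.3006 = 92.7104

92.71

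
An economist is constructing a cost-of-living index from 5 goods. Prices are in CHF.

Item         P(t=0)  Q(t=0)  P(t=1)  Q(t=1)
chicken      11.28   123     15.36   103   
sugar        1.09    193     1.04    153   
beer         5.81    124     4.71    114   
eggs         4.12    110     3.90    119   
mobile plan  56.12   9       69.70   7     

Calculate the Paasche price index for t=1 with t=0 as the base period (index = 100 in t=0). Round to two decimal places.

Paasche price index uses current-period quantities as weights.
ΣP(t=1)·Q(t=1) = 15.36×103 + 1.04×153 + 4.71×114 + 3.90×119 + 69.70×7 = 1582.08 + 159.12 + 536.94 + 464.1 + 487.9 = 3230.14
ΣP(t=0)·Q(t=1) = 11.28×103 + 1.09×153 + 5.81×114 + 4.12×119 + 56.12×7 = 1161.84 + 166.77 + 662.34 + 490.28 + 392.84 = 2874.07
Index = 3230.14 / 2874.07 × 100 = 112.3891

112.39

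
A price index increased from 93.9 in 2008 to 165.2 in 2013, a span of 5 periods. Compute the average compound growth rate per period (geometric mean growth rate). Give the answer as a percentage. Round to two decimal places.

11.96%

Growth factor = (165.2/93.9)^(1/5) = (1.759318)^(1/5) = 1.119615
Growth rate = 1.119615 − 1 = 0.119615 = 11.9615%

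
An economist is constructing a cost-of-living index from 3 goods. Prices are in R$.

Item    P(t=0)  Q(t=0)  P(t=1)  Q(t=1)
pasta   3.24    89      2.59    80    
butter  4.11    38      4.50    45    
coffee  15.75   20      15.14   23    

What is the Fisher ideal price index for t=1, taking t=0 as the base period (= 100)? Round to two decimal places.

Laspeyres component (base-period weights):
ΣP(t=1)Q(t=0) = 2.59×89 + 4.50×38 + 15.14×20 = 230.51 + 171 + 302.8 = 704.31
ΣP(t=0)Q(t=0) = 3.24×89 + 4.11×38 + 15.75×20 = 288.36 + 156.18 + 315 = 759.54
L = 704.31 / 759.54 × 100 = 92.7285
Paasche component (current-period weights):
ΣP(t=1)Q(t=1) = 2.59×80 + 4.50×45 + 15.14×23 = 207.2 + 202.5 + 348.22 = 757.92
ΣP(t=0)Q(t=1) = 3.24×80 + 4.11×45 + 15.75×23 = 259.2 + 184.95 + 362.25 = 806.4
P = 757.92 / 806.4 × 100 = 93.9881
Fisher = √(L × P) = √(92.7285 × 93.9881) = 93.3562

93.36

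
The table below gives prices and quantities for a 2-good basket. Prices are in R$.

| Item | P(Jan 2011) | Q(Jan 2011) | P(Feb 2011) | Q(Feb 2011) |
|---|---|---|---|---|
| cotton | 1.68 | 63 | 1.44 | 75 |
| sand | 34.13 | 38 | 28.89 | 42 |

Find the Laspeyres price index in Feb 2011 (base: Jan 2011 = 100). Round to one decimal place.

84.7

Laspeyres price index uses base-period quantities as weights.
ΣP(Feb 2011)·Q(Jan 2011) = 1.44×63 + 28.89×38 = 90.72 + 1097.82 = 1188.54
ΣP(Jan 2011)·Q(Jan 2011) = 1.68×63 + 34.13×38 = 105.84 + 1296.94 = 1402.78
Index = 1188.54 / 1402.78 × 100 = 84.7275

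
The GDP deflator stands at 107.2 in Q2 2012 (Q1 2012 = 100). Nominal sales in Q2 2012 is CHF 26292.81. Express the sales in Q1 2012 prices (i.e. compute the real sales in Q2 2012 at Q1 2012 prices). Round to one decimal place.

24526.9

Real = Nominal ÷ (Index/100) = 26292.81 ÷ (107.2/100)
     = 26292.81 ÷ 1.072 = 24526.8750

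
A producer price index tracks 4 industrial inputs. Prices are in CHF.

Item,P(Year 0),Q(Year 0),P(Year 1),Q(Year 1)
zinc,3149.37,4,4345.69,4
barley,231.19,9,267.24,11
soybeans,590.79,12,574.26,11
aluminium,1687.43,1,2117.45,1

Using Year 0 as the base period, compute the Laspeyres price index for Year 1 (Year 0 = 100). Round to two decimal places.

Laspeyres price index uses base-period quantities as weights.
ΣP(Year 1)·Q(Year 0) = 4345.69×4 + 267.24×9 + 574.26×12 + 2117.45×1 = 17382.76 + 2405.16 + 6891.12 + 2117.45 = 28796.49
ΣP(Year 0)·Q(Year 0) = 3149.37×4 + 231.19×9 + 590.79×12 + 1687.43×1 = 12597.48 + 2080.71 + 7089.48 + 1687.43 = 23455.1
Index = 28796.49 / 23455.1 × 100 = 122.7728

122.77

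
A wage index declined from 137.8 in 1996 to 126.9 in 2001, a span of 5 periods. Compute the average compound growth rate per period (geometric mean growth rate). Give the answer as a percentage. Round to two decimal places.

Growth factor = (126.9/137.8)^(1/5) = (0.920900)^(1/5) = 0.983654
Growth rate = 0.983654 − 1 = -0.016346 = -1.6346%

-1.63%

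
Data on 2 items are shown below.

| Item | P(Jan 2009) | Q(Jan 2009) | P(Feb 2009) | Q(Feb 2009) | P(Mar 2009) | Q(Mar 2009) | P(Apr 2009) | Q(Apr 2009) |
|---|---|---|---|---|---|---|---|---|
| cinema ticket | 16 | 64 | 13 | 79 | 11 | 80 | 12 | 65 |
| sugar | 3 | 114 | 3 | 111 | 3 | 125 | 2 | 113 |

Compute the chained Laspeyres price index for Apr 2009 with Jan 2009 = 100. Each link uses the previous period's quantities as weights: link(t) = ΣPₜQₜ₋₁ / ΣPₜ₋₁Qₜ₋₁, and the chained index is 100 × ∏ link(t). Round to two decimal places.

73.24

Link Jan 2009→Feb 2009:
ΣP(Feb 2009)Q(Jan 2009) = 13×64 + 3×114 = 832 + 342 = 1174
ΣP(Jan 2009)Q(Jan 2009) = 16×64 + 3×114 = 1024 + 342 = 1366
link = 1174/1366 = 0.859444
Link Feb 2009→Mar 2009:
ΣP(Mar 2009)Q(Feb 2009) = 11×79 + 3×111 = 869 + 333 = 1202
ΣP(Feb 2009)Q(Feb 2009) = 13×79 + 3×111 = 1027 + 333 = 1360
link = 1202/1360 = 0.883824
Link Mar 2009→Apr 2009:
ΣP(Apr 2009)Q(Mar 2009) = 12×80 + 2×125 = 960 + 250 = 1210
ΣP(Mar 2009)Q(Mar 2009) = 11×80 + 3×125 = 880 + 375 = 1255
link = 1210/1255 = 0.964143
Chained index = 100 × 0.859444 × 0.883824 × 0.964143 = 73.2360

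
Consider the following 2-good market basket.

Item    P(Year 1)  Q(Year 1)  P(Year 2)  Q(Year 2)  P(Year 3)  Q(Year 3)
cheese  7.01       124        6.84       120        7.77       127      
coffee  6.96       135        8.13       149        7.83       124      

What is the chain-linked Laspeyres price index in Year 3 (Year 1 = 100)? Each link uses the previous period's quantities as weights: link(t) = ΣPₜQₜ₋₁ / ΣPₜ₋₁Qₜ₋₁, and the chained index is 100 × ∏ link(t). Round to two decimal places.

111.11

Link Year 1→Year 2:
ΣP(Year 2)Q(Year 1) = 6.84×124 + 8.13×135 = 848.16 + 1097.55 = 1945.71
ΣP(Year 1)Q(Year 1) = 7.01×124 + 6.96×135 = 869.24 + 939.6 = 1808.84
link = 1945.71/1808.84 = 1.075667
Link Year 2→Year 3:
ΣP(Year 3)Q(Year 2) = 7.77×120 + 7.83×149 = 932.4 + 1166.67 = 2099.07
ΣP(Year 2)Q(Year 2) = 6.84×120 + 8.13×149 = 820.8 + 1211.37 = 2032.17
link = 2099.07/2032.17 = 1.032920
Chained index = 100 × 1.075667 × 1.032920 = 111.1079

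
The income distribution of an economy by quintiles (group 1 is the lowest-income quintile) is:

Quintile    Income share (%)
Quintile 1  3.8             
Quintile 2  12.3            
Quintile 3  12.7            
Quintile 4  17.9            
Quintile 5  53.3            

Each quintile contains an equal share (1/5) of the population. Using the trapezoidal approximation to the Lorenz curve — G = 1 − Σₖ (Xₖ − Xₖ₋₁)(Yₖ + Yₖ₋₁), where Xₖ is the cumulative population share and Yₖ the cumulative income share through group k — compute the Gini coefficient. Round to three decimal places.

Cumulative income shares Yₖ: 0.0380, 0.1610, 0.2880, 0.4670, 1.0000
Σ (Xₖ−Xₖ₋₁)(Yₖ+Yₖ₋₁) = (1/5)(0.0380+0.0000) + (1/5)(0.1610+0.0380) + (1/5)(0.2880+0.1610) + (1/5)(0.4670+0.2880) + (1/5)(1.0000+0.4670)
  = 0.0076 + 0.0398 + 0.0898 + 0.1510 + 0.2934 = 0.5816
G = 1 − 0.5816 = 0.4184

0.418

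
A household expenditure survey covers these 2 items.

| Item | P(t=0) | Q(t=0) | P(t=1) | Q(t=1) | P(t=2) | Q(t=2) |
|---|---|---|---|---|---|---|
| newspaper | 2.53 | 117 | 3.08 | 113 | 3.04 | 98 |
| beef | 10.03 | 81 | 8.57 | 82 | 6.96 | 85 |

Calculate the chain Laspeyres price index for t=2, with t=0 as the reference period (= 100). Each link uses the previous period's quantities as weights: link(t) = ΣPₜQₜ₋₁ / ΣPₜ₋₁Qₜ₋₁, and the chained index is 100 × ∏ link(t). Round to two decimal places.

82.77

Link t=0→t=1:
ΣP(t=1)Q(t=0) = 3.08×117 + 8.57×81 = 360.36 + 694.17 = 1054.53
ΣP(t=0)Q(t=0) = 2.53×117 + 10.03×81 = 296.01 + 812.43 = 1108.44
link = 1054.53/1108.44 = 0.951364
Link t=1→t=2:
ΣP(t=2)Q(t=1) = 3.04×113 + 6.96×82 = 343.52 + 570.72 = 914.24
ΣP(t=1)Q(t=1) = 3.08×113 + 8.57×82 = 348.04 + 702.74 = 1050.78
link = 914.24/1050.78 = 0.870058
Chained index = 100 × 0.951364 × 0.870058 = 82.7742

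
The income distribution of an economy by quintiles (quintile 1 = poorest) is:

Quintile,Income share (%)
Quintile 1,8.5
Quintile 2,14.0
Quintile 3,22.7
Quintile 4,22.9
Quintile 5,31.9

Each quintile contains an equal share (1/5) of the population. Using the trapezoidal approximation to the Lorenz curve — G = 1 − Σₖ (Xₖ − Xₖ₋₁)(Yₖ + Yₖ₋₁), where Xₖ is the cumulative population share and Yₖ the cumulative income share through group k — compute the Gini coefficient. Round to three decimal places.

Cumulative income shares Yₖ: 0.0850, 0.2250, 0.4520, 0.6810, 1.0000
Σ (Xₖ−Xₖ₋₁)(Yₖ+Yₖ₋₁) = (1/5)(0.0850+0.0000) + (1/5)(0.2250+0.0850) + (1/5)(0.4520+0.2250) + (1/5)(0.6810+0.4520) + (1/5)(1.0000+0.6810)
  = 0.0170 + 0.0620 + 0.1354 + 0.2266 + 0.3362 = 0.7772
G = 1 − 0.7772 = 0.2228

0.223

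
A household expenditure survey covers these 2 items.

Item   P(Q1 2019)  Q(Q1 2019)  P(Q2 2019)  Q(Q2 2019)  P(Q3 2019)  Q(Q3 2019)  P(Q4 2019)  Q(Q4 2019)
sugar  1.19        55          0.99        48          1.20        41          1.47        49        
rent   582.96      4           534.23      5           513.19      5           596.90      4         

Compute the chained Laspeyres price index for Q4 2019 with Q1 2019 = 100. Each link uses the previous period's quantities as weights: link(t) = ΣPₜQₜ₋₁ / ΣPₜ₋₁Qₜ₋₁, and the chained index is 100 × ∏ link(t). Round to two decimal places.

102.70

Link Q1 2019→Q2 2019:
ΣP(Q2 2019)Q(Q1 2019) = 0.99×55 + 534.23×4 = 54.45 + 2136.92 = 2191.37
ΣP(Q1 2019)Q(Q1 2019) = 1.19×55 + 582.96×4 = 65.45 + 2331.84 = 2397.29
link = 2191.37/2397.29 = 0.914103
Link Q2 2019→Q3 2019:
ΣP(Q3 2019)Q(Q2 2019) = 1.20×48 + 513.19×5 = 57.6 + 2565.95 = 2623.55
ΣP(Q2 2019)Q(Q2 2019) = 0.99×48 + 534.23×5 = 47.52 + 2671.15 = 2718.67
link = 2623.55/2718.67 = 0.965012
Link Q3 2019→Q4 2019:
ΣP(Q4 2019)Q(Q3 2019) = 1.47×41 + 596.90×5 = 60.27 + 2984.5 = 3044.77
ΣP(Q3 2019)Q(Q3 2019) = 1.20×41 + 513.19×5 = 49.2 + 2565.95 = 2615.15
link = 3044.77/2615.15 = 1.164281
Chained index = 100 × 0.914103 × 0.965012 × 1.164281 = 102.7036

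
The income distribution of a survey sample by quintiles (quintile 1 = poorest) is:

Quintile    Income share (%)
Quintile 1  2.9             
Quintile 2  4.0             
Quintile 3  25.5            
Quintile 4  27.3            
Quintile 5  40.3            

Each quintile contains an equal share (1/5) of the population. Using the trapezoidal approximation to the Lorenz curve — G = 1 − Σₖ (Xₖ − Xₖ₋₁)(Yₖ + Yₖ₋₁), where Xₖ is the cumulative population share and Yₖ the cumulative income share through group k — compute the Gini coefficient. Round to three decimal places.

0.392

Cumulative income shares Yₖ: 0.0290, 0.0690, 0.3240, 0.5970, 1.0000
Σ (Xₖ−Xₖ₋₁)(Yₖ+Yₖ₋₁) = (1/5)(0.0290+0.0000) + (1/5)(0.0690+0.0290) + (1/5)(0.3240+0.0690) + (1/5)(0.5970+0.3240) + (1/5)(1.0000+0.5970)
  = 0.0058 + 0.0196 + 0.0786 + 0.1842 + 0.3194 = 0.6076
G = 1 − 0.6076 = 0.3924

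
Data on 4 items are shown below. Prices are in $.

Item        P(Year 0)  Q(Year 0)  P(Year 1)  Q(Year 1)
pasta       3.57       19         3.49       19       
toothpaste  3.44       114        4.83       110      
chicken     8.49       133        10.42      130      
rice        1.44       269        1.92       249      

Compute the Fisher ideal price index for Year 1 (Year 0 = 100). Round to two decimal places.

127.40

Laspeyres component (base-period weights):
ΣP(Year 1)Q(Year 0) = 3.49×19 + 4.83×114 + 10.42×133 + 1.92×269 = 66.31 + 550.62 + 1385.86 + 516.48 = 2519.27
ΣP(Year 0)Q(Year 0) = 3.57×19 + 3.44×114 + 8.49×133 + 1.44×269 = 67.83 + 392.16 + 1129.17 + 387.36 = 1976.52
L = 2519.27 / 1976.52 × 100 = 127.4599
Paasche component (current-period weights):
ΣP(Year 1)Q(Year 1) = 3.49×19 + 4.83×110 + 10.42×130 + 1.92×249 = 66.31 + 531.3 + 1354.6 + 478.08 = 2430.29
ΣP(Year 0)Q(Year 1) = 3.57×19 + 3.44×110 + 8.49×130 + 1.44×249 = 67.83 + 378.4 + 1103.7 + 358.56 = 1908.49
P = 2430.29 / 1908.49 × 100 = 127.3410
Fisher = √(L × P) = √(127.4599 × 127.3410) = 127.4004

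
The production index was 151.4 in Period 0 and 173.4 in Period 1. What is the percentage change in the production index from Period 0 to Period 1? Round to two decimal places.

Change = (173.4 − 151.4) / 151.4 × 100
       = 22.0 / 151.4 × 100 = 14.5310%

14.53%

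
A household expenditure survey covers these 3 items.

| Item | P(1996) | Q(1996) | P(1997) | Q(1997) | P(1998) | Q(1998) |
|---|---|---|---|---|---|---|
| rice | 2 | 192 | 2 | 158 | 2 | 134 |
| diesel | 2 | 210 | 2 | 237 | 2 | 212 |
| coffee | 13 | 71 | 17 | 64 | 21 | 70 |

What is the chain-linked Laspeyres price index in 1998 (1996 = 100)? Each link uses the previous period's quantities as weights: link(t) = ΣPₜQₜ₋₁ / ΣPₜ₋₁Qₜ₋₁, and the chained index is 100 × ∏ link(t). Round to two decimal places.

132.32

Link 1996→1997:
ΣP(1997)Q(1996) = 2×192 + 2×210 + 17×71 = 384 + 420 + 1207 = 2011
ΣP(1996)Q(1996) = 2×192 + 2×210 + 13×71 = 384 + 420 + 923 = 1727
link = 2011/1727 = 1.164447
Link 1997→1998:
ΣP(1998)Q(1997) = 2×158 + 2×237 + 21×64 = 316 + 474 + 1344 = 2134
ΣP(1997)Q(1997) = 2×158 + 2×237 + 17×64 = 316 + 474 + 1088 = 1878
link = 2134/1878 = 1.136315
Chained index = 100 × 1.164447 × 1.136315 = 132.3179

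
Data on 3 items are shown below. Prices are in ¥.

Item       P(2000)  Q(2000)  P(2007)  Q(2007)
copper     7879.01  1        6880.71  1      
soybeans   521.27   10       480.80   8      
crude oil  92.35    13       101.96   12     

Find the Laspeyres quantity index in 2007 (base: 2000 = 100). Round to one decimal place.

92.1

Laspeyres quantity index uses base-period prices as weights.
ΣP(2000)·Q(2007) = 7879.01×1 + 521.27×8 + 92.35×12 = 7879.01 + 4170.16 + 1108.2 = 13157.37
ΣP(2000)·Q(2000) = 7879.01×1 + 521.27×10 + 92.35×13 = 7879.01 + 5212.7 + 1200.55 = 14292.26
Index = 13157.37 / 14292.26 × 100 = 92.0594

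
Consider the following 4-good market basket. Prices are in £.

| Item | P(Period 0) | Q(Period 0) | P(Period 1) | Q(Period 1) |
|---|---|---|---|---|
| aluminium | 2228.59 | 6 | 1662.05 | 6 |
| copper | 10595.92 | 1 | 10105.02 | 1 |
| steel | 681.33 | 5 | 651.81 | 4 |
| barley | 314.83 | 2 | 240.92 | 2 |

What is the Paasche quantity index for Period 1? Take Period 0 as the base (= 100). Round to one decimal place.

Paasche quantity index uses current-period prices as weights.
ΣP(Period 1)·Q(Period 1) = 1662.05×6 + 10105.02×1 + 651.81×4 + 240.92×2 = 9972.3 + 10105.02 + 2607.24 + 481.84 = 23166.4
ΣP(Period 1)·Q(Period 0) = 1662.05×6 + 10105.02×1 + 651.81×5 + 240.92×2 = 9972.3 + 10105.02 + 3259.05 + 481.84 = 23818.21
Index = 23166.4 / 23818.21 × 100 = 97.2634

97.3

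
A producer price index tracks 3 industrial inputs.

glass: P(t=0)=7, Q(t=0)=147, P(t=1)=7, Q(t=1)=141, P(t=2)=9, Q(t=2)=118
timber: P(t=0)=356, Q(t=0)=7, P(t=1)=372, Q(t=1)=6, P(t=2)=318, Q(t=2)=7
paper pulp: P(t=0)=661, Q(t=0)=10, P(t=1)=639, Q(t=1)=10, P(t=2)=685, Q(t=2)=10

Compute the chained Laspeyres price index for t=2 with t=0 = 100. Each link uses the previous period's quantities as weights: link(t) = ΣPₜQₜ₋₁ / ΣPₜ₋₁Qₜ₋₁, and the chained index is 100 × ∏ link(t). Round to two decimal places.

103.24

Link t=0→t=1:
ΣP(t=1)Q(t=0) = 7×147 + 372×7 + 639×10 = 1029 + 2604 + 6390 = 10023
ΣP(t=0)Q(t=0) = 7×147 + 356×7 + 661×10 = 1029 + 2492 + 6610 = 10131
link = 10023/10131 = 0.989340
Link t=1→t=2:
ΣP(t=2)Q(t=1) = 9×141 + 318×6 + 685×10 = 1269 + 1908 + 6850 = 10027
ΣP(t=1)Q(t=1) = 7×141 + 372×6 + 639×10 = 987 + 2232 + 6390 = 9609
link = 10027/9609 = 1.043501
Chained index = 100 × 0.989340 × 1.043501 = 103.2377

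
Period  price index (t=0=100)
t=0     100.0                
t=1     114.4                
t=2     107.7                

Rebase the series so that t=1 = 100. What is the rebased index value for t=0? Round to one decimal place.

87.4

Rebased(t=0) = 100.0 / 114.4 × 100 = 87.4126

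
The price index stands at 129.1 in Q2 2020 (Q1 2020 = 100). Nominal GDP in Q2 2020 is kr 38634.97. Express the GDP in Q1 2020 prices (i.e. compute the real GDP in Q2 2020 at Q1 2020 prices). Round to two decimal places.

29926.39

Real = Nominal ÷ (Index/100) = 38634.97 ÷ (129.1/100)
     = 38634.97 ÷ 1.291 = 29926.3904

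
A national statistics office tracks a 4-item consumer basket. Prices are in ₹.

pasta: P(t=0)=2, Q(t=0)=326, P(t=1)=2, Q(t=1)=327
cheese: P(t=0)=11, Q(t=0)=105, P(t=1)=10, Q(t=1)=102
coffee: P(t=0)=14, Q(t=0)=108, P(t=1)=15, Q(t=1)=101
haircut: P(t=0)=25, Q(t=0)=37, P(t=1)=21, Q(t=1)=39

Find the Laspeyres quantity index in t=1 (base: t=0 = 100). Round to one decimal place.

98.1

Laspeyres quantity index uses base-period prices as weights.
ΣP(t=0)·Q(t=1) = 2×327 + 11×102 + 14×101 + 25×39 = 654 + 1122 + 1414 + 975 = 4165
ΣP(t=0)·Q(t=0) = 2×326 + 11×105 + 14×108 + 25×37 = 652 + 1155 + 1512 + 925 = 4244
Index = 4165 / 4244 × 100 = 98.1385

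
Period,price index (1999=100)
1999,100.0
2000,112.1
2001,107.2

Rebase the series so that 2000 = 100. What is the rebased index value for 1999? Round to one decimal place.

Rebased(1999) = 100.0 / 112.1 × 100 = 89.2061

89.2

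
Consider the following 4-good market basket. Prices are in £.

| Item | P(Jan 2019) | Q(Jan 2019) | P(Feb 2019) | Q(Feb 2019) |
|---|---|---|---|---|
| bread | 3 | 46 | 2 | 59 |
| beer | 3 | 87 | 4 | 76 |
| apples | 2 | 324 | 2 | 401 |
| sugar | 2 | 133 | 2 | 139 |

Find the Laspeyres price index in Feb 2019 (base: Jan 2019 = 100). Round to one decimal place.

Laspeyres price index uses base-period quantities as weights.
ΣP(Feb 2019)·Q(Jan 2019) = 2×46 + 4×87 + 2×324 + 2×133 = 92 + 348 + 648 + 266 = 1354
ΣP(Jan 2019)·Q(Jan 2019) = 3×46 + 3×87 + 2×324 + 2×133 = 138 + 261 + 648 + 266 = 1313
Index = 1354 / 1313 × 100 = 103.1226

103.1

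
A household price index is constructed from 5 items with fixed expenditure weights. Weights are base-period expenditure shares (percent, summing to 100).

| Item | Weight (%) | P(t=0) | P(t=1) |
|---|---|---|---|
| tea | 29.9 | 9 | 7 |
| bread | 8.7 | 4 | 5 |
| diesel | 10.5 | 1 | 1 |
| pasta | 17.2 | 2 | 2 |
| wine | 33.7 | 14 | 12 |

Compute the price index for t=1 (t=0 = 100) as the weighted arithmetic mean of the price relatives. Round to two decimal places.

tea: 29.9 × (7/9) = 29.9 × 0.777778 = 23.2556
bread: 8.7 × (5/4) = 8.7 × 1.250000 = 10.8750
diesel: 10.5 × (1/1) = 10.5 × 1.000000 = 10.5000
pasta: 17.2 × (2/2) = 17.2 × 1.000000 = 17.2000
wine: 33.7 × (12/14) = 33.7 × 0.857143 = 28.8857
Index = Σ wᵢ·(p₁ᵢ/p₀ᵢ) = 23.2556 + 10.8750 + 10.5000 + 17.2000 + 28.8857 = 90.7163

90.72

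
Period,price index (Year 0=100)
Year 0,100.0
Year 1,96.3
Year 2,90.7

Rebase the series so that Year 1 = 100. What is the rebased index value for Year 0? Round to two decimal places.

Rebased(Year 0) = 100.0 / 96.3 × 100 = 103.8422

103.84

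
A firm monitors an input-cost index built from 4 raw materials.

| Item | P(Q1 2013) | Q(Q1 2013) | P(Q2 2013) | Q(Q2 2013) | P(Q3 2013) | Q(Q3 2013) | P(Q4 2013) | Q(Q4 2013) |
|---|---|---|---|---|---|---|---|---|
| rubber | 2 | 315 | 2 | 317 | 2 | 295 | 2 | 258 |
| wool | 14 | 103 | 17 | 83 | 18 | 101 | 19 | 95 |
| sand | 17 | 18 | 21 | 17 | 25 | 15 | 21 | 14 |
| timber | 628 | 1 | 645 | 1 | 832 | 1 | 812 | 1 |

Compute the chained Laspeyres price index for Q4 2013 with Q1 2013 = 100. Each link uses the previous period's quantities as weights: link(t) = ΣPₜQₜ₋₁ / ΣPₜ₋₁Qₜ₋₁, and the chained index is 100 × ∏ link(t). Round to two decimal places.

126.53

Link Q1 2013→Q2 2013:
ΣP(Q2 2013)Q(Q1 2013) = 2×315 + 17×103 + 21×18 + 645×1 = 630 + 1751 + 378 + 645 = 3404
ΣP(Q1 2013)Q(Q1 2013) = 2×315 + 14×103 + 17×18 + 628×1 = 630 + 1442 + 306 + 628 = 3006
link = 3404/3006 = 1.132402
Link Q2 2013→Q3 2013:
ΣP(Q3 2013)Q(Q2 2013) = 2×317 + 18×83 + 25×17 + 832×1 = 634 + 1494 + 425 + 832 = 3385
ΣP(Q2 2013)Q(Q2 2013) = 2×317 + 17×83 + 21×17 + 645×1 = 634 + 1411 + 357 + 645 = 3047
link = 3385/3047 = 1.110929
Link Q3 2013→Q4 2013:
ΣP(Q4 2013)Q(Q3 2013) = 2×295 + 19×101 + 21×15 + 812×1 = 590 + 1919 + 315 + 812 = 3636
ΣP(Q3 2013)Q(Q3 2013) = 2×295 + 18×101 + 25×15 + 832×1 = 590 + 1818 + 375 + 832 = 3615
link = 3636/3615 = 1.005809
Chained index = 100 × 1.132402 × 1.110929 × 1.005809 = 126.5326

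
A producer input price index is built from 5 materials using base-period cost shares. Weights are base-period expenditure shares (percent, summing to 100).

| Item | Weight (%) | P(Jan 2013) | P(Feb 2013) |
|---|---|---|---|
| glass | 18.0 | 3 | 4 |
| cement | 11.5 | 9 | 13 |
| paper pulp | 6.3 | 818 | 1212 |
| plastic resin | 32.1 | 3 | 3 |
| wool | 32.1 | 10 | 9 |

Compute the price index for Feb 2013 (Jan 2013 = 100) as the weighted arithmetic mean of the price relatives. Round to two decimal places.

110.94

glass: 18.0 × (4/3) = 18.0 × 1.333333 = 24.0000
cement: 11.5 × (13/9) = 11.5 × 1.444444 = 16.6111
paper pulp: 6.3 × (1212/818) = 6.3 × 1.481663 = 9.3345
plastic resin: 32.1 × (3/3) = 32.1 × 1.000000 = 32.1000
wool: 32.1 × (9/10) = 32.1 × 0.900000 = 28.8900
Index = Σ wᵢ·(p₁ᵢ/p₀ᵢ) = 24.0000 + 16.6111 + 9.3345 + 32.1000 + 28.8900 = 110.9356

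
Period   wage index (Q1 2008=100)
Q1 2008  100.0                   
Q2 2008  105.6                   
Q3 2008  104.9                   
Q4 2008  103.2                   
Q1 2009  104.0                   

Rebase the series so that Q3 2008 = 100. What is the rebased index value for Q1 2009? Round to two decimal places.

Rebased(Q1 2009) = 104.0 / 104.9 × 100 = 99.1420

99.14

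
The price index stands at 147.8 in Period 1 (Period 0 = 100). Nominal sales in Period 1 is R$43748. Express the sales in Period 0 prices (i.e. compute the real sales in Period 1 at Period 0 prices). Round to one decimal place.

Real = Nominal ÷ (Index/100) = 43748 ÷ (147.8/100)
     = 43748 ÷ 1.478 = 29599.4587

29599.5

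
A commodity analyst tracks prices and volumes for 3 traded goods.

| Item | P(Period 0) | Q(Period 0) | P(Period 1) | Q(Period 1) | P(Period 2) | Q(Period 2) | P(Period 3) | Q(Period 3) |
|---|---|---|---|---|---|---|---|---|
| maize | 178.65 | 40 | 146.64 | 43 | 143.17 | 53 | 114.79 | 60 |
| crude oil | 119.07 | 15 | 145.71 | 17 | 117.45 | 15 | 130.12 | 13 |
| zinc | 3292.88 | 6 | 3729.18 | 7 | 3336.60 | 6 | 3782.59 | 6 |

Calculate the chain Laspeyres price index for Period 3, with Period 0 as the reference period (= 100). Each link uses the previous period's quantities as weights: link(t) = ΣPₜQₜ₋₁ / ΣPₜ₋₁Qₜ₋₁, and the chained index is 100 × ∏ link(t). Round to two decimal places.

100.23

Link Period 0→Period 1:
ΣP(Period 1)Q(Period 0) = 146.64×40 + 145.71×15 + 3729.18×6 = 5865.6 + 2185.65 + 22375.08 = 30426.33
ΣP(Period 0)Q(Period 0) = 178.65×40 + 119.07×15 + 3292.88×6 = 7146 + 1786.05 + 19757.28 = 28689.33
link = 30426.33/28689.33 = 1.060545
Link Period 1→Period 2:
ΣP(Period 2)Q(Period 1) = 143.17×43 + 117.45×17 + 3336.60×7 = 6156.31 + 1996.65 + 23356.2 = 31509.16
ΣP(Period 1)Q(Period 1) = 146.64×43 + 145.71×17 + 3729.18×7 = 6305.52 + 2477.07 + 26104.26 = 34886.85
link = 31509.16/34886.85 = 0.903182
Link Period 2→Period 3:
ΣP(Period 3)Q(Period 2) = 114.79×53 + 130.12×15 + 3782.59×6 = 6083.87 + 1951.8 + 22695.54 = 30731.21
ΣP(Period 2)Q(Period 2) = 143.17×53 + 117.45×15 + 3336.60×6 = 7588.01 + 1761.75 + 20019.6 = 29369.36
link = 30731.21/29369.36 = 1.046370
Chained index = 100 × 1.060545 × 0.903182 × 1.046370 = 100.2281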